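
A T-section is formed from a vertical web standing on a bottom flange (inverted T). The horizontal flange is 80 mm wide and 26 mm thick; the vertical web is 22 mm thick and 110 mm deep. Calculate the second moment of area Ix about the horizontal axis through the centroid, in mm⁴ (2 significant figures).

Ix ≈ 7.7 × 10⁶ mm⁴

Split into non-overlapping primitives; take the origin at the lower-left of the bounding box.
Flange: 80 × 26, A = 2 080 mm², y = 13 mm, Ī = 117 173 mm⁴.
Web: 22 × 110, A = 2 420 mm², y = 81 mm, Ī = 2 440 167 mm⁴.
Centroid: ȳ = ΣA·y / ΣA = 49.57 mm.
Transfer each piece to the horizontal axis through the centroid using Ī + A·d² with d = y − 49.57:
  flange: d = -36.57 mm → contributes +2 898 723 mm⁴
  web: d = 31.43 mm → contributes +4 830 920 mm⁴
Total I = 7 729 644 mm⁴.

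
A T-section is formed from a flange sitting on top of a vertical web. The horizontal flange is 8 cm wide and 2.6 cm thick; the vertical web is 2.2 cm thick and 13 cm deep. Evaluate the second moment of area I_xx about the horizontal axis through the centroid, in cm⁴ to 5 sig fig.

I_xx ≈ 1147.1 cm⁴

Decompose the section into non-overlapping parts with the origin at the bottom-left of its bounding rectangle.
Flange: 8 × 2.6, A = 20.8 cm², y = 14.3 cm, Ī = 11.71733 cm⁴.
Web: 2.2 × 13, A = 28.6 cm², y = 6.5 cm, Ī = 402.7833 cm⁴.
Centroid: ȳ = ΣA·y / ΣA = 9.784211 cm.
Transfer each piece to the horizontal axis through the centroid using Ī + A·d² with d = y − 9.784211:
  flange: d = 4.515789 cm → contributes +435.8783 cm⁴
  web: d = -3.284211 cm → contributes +711.264 cm⁴
Total I = 1147.142 cm⁴.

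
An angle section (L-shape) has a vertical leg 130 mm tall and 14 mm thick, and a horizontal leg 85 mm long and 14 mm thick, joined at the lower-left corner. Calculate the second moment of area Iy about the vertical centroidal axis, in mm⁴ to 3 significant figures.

Split into non-overlapping primitives; take the origin at the lower-left of the bounding box.
Vertical leg: 14 × 130, A = 1 820 mm², x = 7 mm, Ī = 29 727 mm⁴.
Horizontal leg (remainder): 71 × 14, A = 994 mm², x = 49.5 mm, Ī = 417 563 mm⁴.
Centroid: x̄ = ΣA·x / ΣA = 22.012 mm.
Transfer each piece to the vertical centroidal axis using Ī + A·d² with d = x − 22.012:
  vertical leg: d = -15.012 mm → contributes +439 906 mm⁴
  horizontal leg (remainder): d = 27.488 mm → contributes +1 168 596 mm⁴
Total I = 1 608 502 mm⁴.

Iy ≈ 1.61 × 10⁶ mm⁴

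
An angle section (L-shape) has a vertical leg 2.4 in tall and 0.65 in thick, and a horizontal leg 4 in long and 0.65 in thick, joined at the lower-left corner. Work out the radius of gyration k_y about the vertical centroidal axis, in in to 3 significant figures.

k_y ≈ 1.24 in

Decompose the section into non-overlapping parts with the origin at the bottom-left of its bounding rectangle.
Vertical leg: 0.65 × 2.4, A = 1.56 in², x = 0.325 in, Ī = 0.054925 in⁴.
Horizontal leg (remainder): 3.35 × 0.65, A = 2.1775 in², x = 2.325 in, Ī = 2.0364 in⁴.
Centroid: x̄ = ΣA·x / ΣA = 1.4902 in.
Transfer each piece to the vertical centroidal axis using Ī + A·d² with d = x − 1.4902:
  vertical leg: d = -1.1652 in → contributes +2.173 in⁴
  horizontal leg (remainder): d = 0.83478 in → contributes +3.5538 in⁴
Total I = 5.7268 in⁴.
Radius of gyration: k = √(I/A) = √(5.7268 / 3.7375) = 1.2378 in.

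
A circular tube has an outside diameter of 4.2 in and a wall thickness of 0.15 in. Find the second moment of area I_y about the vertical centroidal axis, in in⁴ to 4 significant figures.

I_y ≈ 3.918 in⁴

Break the section into simple shapes (no overlaps), measuring from the bottom-left corner of the bounding box.
Outer circle: ⌀4.2, A = 13.8544 in², x = 2.1 in, Ī = 15.2745 in⁴.
Bore (subtracted): ⌀3.9, A = 11.9459 in², x = 2.1 in, Ī = 11.3561 in⁴.
By symmetry the centroid is at mid-width, x̄ = 2.1 in.
All pieces are centred on the vertical centroidal axis, so I = ΣĪ (holes subtracted) = 3.91843 in⁴.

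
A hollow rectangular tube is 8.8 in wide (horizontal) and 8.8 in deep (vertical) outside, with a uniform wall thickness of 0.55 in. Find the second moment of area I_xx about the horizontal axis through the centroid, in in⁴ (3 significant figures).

I_xx ≈ 207 in⁴

Treat the section as a set of non-overlapping primitives; coordinates are from the bounding-box lower-left.
Outer rectangle: 8.8 × 8.8, A = 77.44 in², y = 4.4 in, Ī = 499.75 in⁴.
Inner void (subtracted): 7.7 × 7.7, A = 59.29 in², y = 4.4 in, Ī = 292.94 in⁴.
By symmetry the centroid is at mid-height, ȳ = 4.4 in.
All pieces are centred on the horizontal axis through the centroid, so I = ΣĪ (holes subtracted) = 206.8 in⁴.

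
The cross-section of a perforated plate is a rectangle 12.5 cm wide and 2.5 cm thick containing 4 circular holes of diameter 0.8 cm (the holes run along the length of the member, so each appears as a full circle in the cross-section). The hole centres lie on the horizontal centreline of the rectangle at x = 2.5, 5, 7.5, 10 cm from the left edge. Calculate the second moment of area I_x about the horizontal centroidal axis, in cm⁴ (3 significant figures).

I_x ≈ 16.2 cm⁴

Split into non-overlapping primitives; take the origin at the lower-left of the bounding box.
Plate: 12.5 × 2.5, A = 31.25 cm², y = 1.25 cm, Ī = 16.276 cm⁴.
Hole 1 (subtracted): ⌀0.8, A = 0.50265 cm², y = 1.25 cm, Ī = 0.020106 cm⁴.
Hole 2 (subtracted): ⌀0.8, A = 0.50265 cm², y = 1.25 cm, Ī = 0.020106 cm⁴.
Hole 3 (subtracted): ⌀0.8, A = 0.50265 cm², y = 1.25 cm, Ī = 0.020106 cm⁴.
Hole 4 (subtracted): ⌀0.8, A = 0.50265 cm², y = 1.25 cm, Ī = 0.020106 cm⁴.
By symmetry the centroid is at mid-height, ȳ = 1.25 cm.
All pieces are centred on the horizontal centroidal axis, so I = ΣĪ (holes subtracted) = 16.196 cm⁴.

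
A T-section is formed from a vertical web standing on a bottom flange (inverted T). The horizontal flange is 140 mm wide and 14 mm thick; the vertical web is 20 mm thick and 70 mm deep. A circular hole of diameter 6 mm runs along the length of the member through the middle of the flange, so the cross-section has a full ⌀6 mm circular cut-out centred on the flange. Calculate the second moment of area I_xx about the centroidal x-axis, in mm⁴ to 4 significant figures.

Split into non-overlapping primitives; take the origin at the lower-left of the bounding box.
Flange: 140 × 14, A = 1 960 mm², y = 7 mm, Ī = 32013.3 mm⁴.
Web: 20 × 70, A = 1 400 mm², y = 49 mm, Ī = 571 667 mm⁴.
Hole (subtracted): ⌀6, A = 28.2743 mm², y = 7 mm, Ī = 63.6173 mm⁴.
Centroid: ȳ = ΣA·y / ΣA = 24.6485 mm.
Transfer each piece to the centroidal x-axis using Ī + A·d² with d = y − 24.6485:
  flange: d = -17.6485 mm → contributes +642 494 mm⁴
  web: d = 24.3515 mm → contributes +1 401 860 mm⁴
  hole: d = -17.6485 mm → contributes −8870.22 mm⁴
Total I = 2 035 484 mm⁴.

I_xx ≈ 2.035 × 10⁶ mm⁴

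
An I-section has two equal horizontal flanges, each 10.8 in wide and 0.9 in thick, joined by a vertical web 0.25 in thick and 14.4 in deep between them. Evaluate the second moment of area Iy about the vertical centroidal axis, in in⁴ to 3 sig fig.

Iy ≈ 189 in⁴

Break the section into simple shapes (no overlaps), measuring from the bottom-left corner of the bounding box.
Bottom flange: 10.8 × 0.9, A = 9.72 in², x = 5.4 in, Ī = 94.478 in⁴.
Web: 0.25 × 14.4, A = 3.6 in², x = 5.4 in, Ī = 0.01875 in⁴.
Top flange: 10.8 × 0.9, A = 9.72 in², x = 5.4 in, Ī = 94.478 in⁴.
By symmetry the centroid is at mid-width, x̄ = 5.4 in.
All pieces are centred on the vertical centroidal axis, so I = ΣĪ = 188.98 in⁴.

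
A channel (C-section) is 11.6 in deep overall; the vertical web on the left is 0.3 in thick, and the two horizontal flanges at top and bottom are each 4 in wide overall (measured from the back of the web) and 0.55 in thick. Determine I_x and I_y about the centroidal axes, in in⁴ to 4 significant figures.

Treat the section as a set of non-overlapping primitives; coordinates are from the bounding-box lower-left.
Web: 0.3 × 11.6, A = 3.48 in², y = 5.8 in, Ī = 39.0224 in⁴.
Top flange (beyond web): 3.7 × 0.55, A = 2.035 in², y = 11.325 in, Ī = 0.051299 in⁴.
Bottom flange (beyond web): 3.7 × 0.55, A = 2.035 in², y = 0.275 in, Ī = 0.051299 in⁴.
By symmetry the centroid is at mid-height, ȳ = 5.8 in.
Transfer each piece to the centroidal x-axis using Ī + A·d² with d = y − 5.8:
  web: d = 0 in → contributes +39.0224 in⁴
  top flange (beyond web): d = 5.525 in → contributes +62.1709 in⁴
  bottom flange (beyond web): d = -5.525 in → contributes +62.1709 in⁴
Total I = 163.364 in⁴.
For the y-axis: x̄ = 1.22815 in.
Repeating about the centroidal y-axis gives I_y = 12.1732 in⁴.

I_x ≈ 163.4 in⁴, I_y ≈ 12.17 in⁴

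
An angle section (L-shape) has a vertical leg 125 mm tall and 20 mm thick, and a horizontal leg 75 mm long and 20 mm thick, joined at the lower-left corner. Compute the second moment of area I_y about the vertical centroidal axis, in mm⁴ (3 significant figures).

I_y ≈ 1.43 × 10⁶ mm⁴

Split into non-overlapping primitives; take the origin at the lower-left of the bounding box.
Vertical leg: 20 × 125, A = 2 500 mm², x = 10 mm, Ī = 83 333 mm⁴.
Horizontal leg (remainder): 55 × 20, A = 1 100 mm², x = 47.5 mm, Ī = 277 292 mm⁴.
Centroid: x̄ = ΣA·x / ΣA = 21.458 mm.
Transfer each piece to the vertical centroidal axis using Ī + A·d² with d = x − 21.458:
  vertical leg: d = -11.458 mm → contributes +411 567 mm⁴
  horizontal leg (remainder): d = 26.042 mm → contributes +1 023 277 mm⁴
Total I = 1 434 844 mm⁴.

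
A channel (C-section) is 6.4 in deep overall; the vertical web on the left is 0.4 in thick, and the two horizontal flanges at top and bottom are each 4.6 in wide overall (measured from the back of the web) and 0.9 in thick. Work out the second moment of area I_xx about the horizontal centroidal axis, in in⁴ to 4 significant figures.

I_xx ≈ 66.42 in⁴

Treat the section as a set of non-overlapping primitives; coordinates are from the bounding-box lower-left.
Web: 0.4 × 6.4, A = 2.56 in², y = 3.2 in, Ī = 8.73813 in⁴.
Top flange (beyond web): 4.2 × 0.9, A = 3.78 in², y = 5.95 in, Ī = 0.25515 in⁴.
Bottom flange (beyond web): 4.2 × 0.9, A = 3.78 in², y = 0.45 in, Ī = 0.25515 in⁴.
By symmetry the centroid is at mid-height, ȳ = 3.2 in.
Transfer each piece to the horizontal centroidal axis using Ī + A·d² with d = y − 3.2:
  web: d = 0 in → contributes +8.73813 in⁴
  top flange (beyond web): d = 2.75 in → contributes +28.8414 in⁴
  bottom flange (beyond web): d = -2.75 in → contributes +28.8414 in⁴
Total I = 66.4209 in⁴.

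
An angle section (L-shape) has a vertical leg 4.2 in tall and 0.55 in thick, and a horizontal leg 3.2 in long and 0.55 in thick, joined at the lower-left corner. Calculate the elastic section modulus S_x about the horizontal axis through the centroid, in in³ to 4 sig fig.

Break the section into simple shapes (no overlaps), measuring from the bottom-left corner of the bounding box.
Vertical leg: 0.55 × 4.2, A = 2.31 in², y = 2.1 in, Ī = 3.3957 in⁴.
Horizontal leg (remainder): 2.65 × 0.55, A = 1.4575 in², y = 0.275 in, Ī = 0.0367411 in⁴.
Centroid: ȳ = ΣA·y / ΣA = 1.39398 in.
Transfer each piece to the horizontal axis through the centroid using Ī + A·d² with d = y − 1.39398:
  vertical leg: d = 0.706022 in → contributes +4.54716 in⁴
  horizontal leg (remainder): d = -1.11898 in → contributes +1.86169 in⁴
Total I = 6.40885 in⁴.
Extreme fibre distance c = 2.80602 in; S = I/c = 2.28396 in³.

S_x ≈ 2.284 in³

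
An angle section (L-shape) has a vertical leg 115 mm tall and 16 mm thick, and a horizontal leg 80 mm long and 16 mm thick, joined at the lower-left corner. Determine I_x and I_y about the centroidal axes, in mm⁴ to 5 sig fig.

Treat the section as a set of non-overlapping primitives; coordinates are from the bounding-box lower-left.
Vertical leg: 16 × 115, A = 1 840 mm², y = 57.5 mm, Ī = 2 027 833 mm⁴.
Horizontal leg (remainder): 64 × 16, A = 1 024 mm², y = 8 mm, Ī = 21845.33 mm⁴.
Centroid: ȳ = ΣA·y / ΣA = 39.80168 mm.
Transfer each piece to the centroidal x-axis using Ī + A·d² with d = y − 39.80168:
  vertical leg: d = 17.69832 mm → contributes +2 604 178 mm⁴
  horizontal leg (remainder): d = -31.80168 mm → contributes +1 057 464 mm⁴
Total I = 3 661 642 mm⁴.
For the y-axis: x̄ = 22.30168 mm.
Repeating about the centroidal y-axis gives I_y = 1 441 382 mm⁴.

I_x ≈ 3.6616 × 10⁶ mm⁴, I_y ≈ 1.4414 × 10⁶ mm⁴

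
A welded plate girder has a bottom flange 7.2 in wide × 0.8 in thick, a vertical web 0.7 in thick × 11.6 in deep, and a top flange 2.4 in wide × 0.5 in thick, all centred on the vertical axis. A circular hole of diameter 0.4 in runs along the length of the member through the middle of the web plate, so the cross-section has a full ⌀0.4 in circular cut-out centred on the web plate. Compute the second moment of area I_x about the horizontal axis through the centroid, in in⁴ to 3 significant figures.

Decompose the section into non-overlapping parts with the origin at the bottom-left of its bounding rectangle.
Bottom plate: 7.2 × 0.8, A = 5.76 in², y = 0.4 in, Ī = 0.3072 in⁴.
Web plate: 0.7 × 11.6, A = 8.12 in², y = 6.6 in, Ī = 91.052 in⁴.
Top plate: 2.4 × 0.5, A = 1.2 in², y = 12.65 in, Ī = 0.025 in⁴.
Hole (subtracted): ⌀0.4, A = 0.12566 in², y = 6.6 in, Ī = 0.0012566 in⁴.
Centroid: ȳ = ΣA·y / ΣA = 4.6974 in.
Transfer each piece to the horizontal axis through the centroid using Ī + A·d² with d = y − 4.6974:
  bottom plate: d = -4.2974 in → contributes +106.68 in⁴
  web plate: d = 1.9026 in → contributes +120.45 in⁴
  top plate: d = 7.9526 in → contributes +75.917 in⁴
  hole: d = 1.9026 in → contributes −0.45614 in⁴
Total I = 302.59 in⁴.

I_x ≈ 303 in⁴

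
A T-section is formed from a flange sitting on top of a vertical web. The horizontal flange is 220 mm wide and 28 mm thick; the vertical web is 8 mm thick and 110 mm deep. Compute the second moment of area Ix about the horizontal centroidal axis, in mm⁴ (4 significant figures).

Decompose the section into non-overlapping parts with the origin at the bottom-left of its bounding rectangle.
Flange: 220 × 28, A = 6 160 mm², y = 124 mm, Ī = 402 453 mm⁴.
Web: 8 × 110, A = 880 mm², y = 55 mm, Ī = 887 333 mm⁴.
Centroid: ȳ = ΣA·y / ΣA = 115.375 mm.
Transfer each piece to the horizontal centroidal axis using Ī + A·d² with d = y − 115.375:
  flange: d = 8.625 mm → contributes +860 700 mm⁴
  web: d = -60.375 mm → contributes +4 095 057 mm⁴
Total I = 4 955 757 mm⁴.

Ix ≈ 4.956 × 10⁶ mm⁴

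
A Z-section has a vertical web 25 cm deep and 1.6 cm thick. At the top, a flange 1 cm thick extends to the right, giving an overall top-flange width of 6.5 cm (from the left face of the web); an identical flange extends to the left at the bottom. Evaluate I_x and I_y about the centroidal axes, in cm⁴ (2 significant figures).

I_x ≈ 3500 cm⁴, I_y ≈ 130 cm⁴

Split into non-overlapping primitives; take the origin at the lower-left of the bounding box.
Web: 1.6 × 25, A = 40 cm², y = 12.5 cm, Ī = 2 083 cm⁴.
Top flange (beyond web): 4.9 × 1, A = 4.9 cm², y = 24.5 cm, Ī = 0.4083 cm⁴.
Bottom flange (beyond web): 4.9 × 1, A = 4.9 cm², y = 0.5 cm, Ī = 0.4083 cm⁴.
Centroid: ȳ = ΣA·y / ΣA = 12.5 cm.
Transfer each piece to the centroidal x-axis using Ī + A·d² with d = y − 12.5:
  web: d = 0 cm → contributes +2 083 cm⁴
  top flange (beyond web): d = 12 cm → contributes +706 cm⁴
  bottom flange (beyond web): d = -12 cm → contributes +706 cm⁴
Total I = 3 495 cm⁴.
For the y-axis: x̄ = 5.7 cm.
Repeating about the centroidal y-axis gives I_y = 131.7 cm⁴.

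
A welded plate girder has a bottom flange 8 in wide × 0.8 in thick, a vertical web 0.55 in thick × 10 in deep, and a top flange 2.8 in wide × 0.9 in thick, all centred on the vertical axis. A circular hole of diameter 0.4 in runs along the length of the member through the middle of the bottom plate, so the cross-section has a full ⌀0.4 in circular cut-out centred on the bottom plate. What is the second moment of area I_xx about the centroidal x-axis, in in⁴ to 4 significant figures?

Split into non-overlapping primitives; take the origin at the lower-left of the bounding box.
Bottom plate: 8 × 0.8, A = 6.4 in², y = 0.4 in, Ī = 0.341333 in⁴.
Web plate: 0.55 × 10, A = 5.5 in², y = 5.8 in, Ī = 45.8333 in⁴.
Top plate: 2.8 × 0.9, A = 2.52 in², y = 11.25 in, Ī = 0.1701 in⁴.
Hole (subtracted): ⌀0.4, A = 0.125664 in², y = 0.4 in, Ī = 0.00125664 in⁴.
Centroid: ȳ = ΣA·y / ΣA = 4.39053 in.
Transfer each piece to the centroidal x-axis using Ī + A·d² with d = y − 4.39053:
  bottom plate: d = -3.99053 in → contributes +102.257 in⁴
  web plate: d = 1.40947 in → contributes +56.7596 in⁴
  top plate: d = 6.85947 in → contributes +118.742 in⁴
  hole: d = -3.99053 in → contributes −2.00237 in⁴
Total I = 275.756 in⁴.

I_xx ≈ 275.8 in⁴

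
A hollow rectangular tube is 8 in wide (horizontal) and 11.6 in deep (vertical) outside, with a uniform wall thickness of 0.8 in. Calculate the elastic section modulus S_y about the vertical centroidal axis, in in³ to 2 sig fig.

S_y ≈ 69 in³

Break the section into simple shapes (no overlaps), measuring from the bottom-left corner of the bounding box.
Outer rectangle: 8 × 11.6, A = 92.8 in², x = 4 in, Ī = 494.9 in⁴.
Inner void (subtracted): 6.4 × 10, A = 64 in², x = 4 in, Ī = 218.5 in⁴.
By symmetry the centroid is at mid-width, x̄ = 4 in.
All pieces are centred on the vertical centroidal axis, so I = ΣĪ (holes subtracted) = 276.5 in⁴.
Extreme fibre distance c = 4 in; S = I/c = 69.12 in³.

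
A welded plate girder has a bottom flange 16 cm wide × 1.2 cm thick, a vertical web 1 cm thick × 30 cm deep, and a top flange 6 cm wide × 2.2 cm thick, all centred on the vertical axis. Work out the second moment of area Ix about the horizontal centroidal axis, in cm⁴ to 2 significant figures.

Ix ≈ 1.0 × 10⁴ cm⁴

Decompose the section into non-overlapping parts with the origin at the bottom-left of its bounding rectangle.
Bottom plate: 16 × 1.2, A = 19.2 cm², y = 0.6 cm, Ī = 2.304 cm⁴.
Web plate: 1 × 30, A = 30 cm², y = 16.2 cm, Ī = 2 250 cm⁴.
Top plate: 6 × 2.2, A = 13.2 cm², y = 32.3 cm, Ī = 5.324 cm⁴.
Centroid: ȳ = ΣA·y / ΣA = 14.81 cm.
Transfer each piece to the horizontal centroidal axis using Ī + A·d² with d = y − 14.81:
  bottom plate: d = -14.21 cm → contributes +3 877 cm⁴
  web plate: d = 1.394 cm → contributes +2 308 cm⁴
  top plate: d = 17.49 cm → contributes +4 045 cm⁴
Total I = 10 230 cm⁴.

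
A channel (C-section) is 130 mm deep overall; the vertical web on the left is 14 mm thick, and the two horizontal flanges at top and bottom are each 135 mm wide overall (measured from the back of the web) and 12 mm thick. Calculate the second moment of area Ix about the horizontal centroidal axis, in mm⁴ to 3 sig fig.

Ix ≈ 1.27 × 10⁷ mm⁴

Break the section into simple shapes (no overlaps), measuring from the bottom-left corner of the bounding box.
Web: 14 × 130, A = 1 820 mm², y = 65 mm, Ī = 2 563 167 mm⁴.
Top flange (beyond web): 121 × 12, A = 1 452 mm², y = 124 mm, Ī = 17 424 mm⁴.
Bottom flange (beyond web): 121 × 12, A = 1 452 mm², y = 6 mm, Ī = 17 424 mm⁴.
By symmetry the centroid is at mid-height, ȳ = 65 mm.
Transfer each piece to the horizontal centroidal axis using Ī + A·d² with d = y − 65:
  web: d = 0 mm → contributes +2 563 167 mm⁴
  top flange (beyond web): d = 59 mm → contributes +5 071 836 mm⁴
  bottom flange (beyond web): d = -59 mm → contributes +5 071 836 mm⁴
Total I = 12 706 839 mm⁴.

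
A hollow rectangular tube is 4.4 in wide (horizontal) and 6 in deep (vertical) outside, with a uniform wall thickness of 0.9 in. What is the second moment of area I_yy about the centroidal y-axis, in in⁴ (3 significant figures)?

I_yy ≈ 36.4 in⁴

Split into non-overlapping primitives; take the origin at the lower-left of the bounding box.
Outer rectangle: 4.4 × 6, A = 26.4 in², x = 2.2 in, Ī = 42.592 in⁴.
Inner void (subtracted): 2.6 × 4.2, A = 10.92 in², x = 2.2 in, Ī = 6.1516 in⁴.
By symmetry the centroid is at mid-width, x̄ = 2.2 in.
All pieces are centred on the centroidal y-axis, so I = ΣĪ (holes subtracted) = 36.44 in⁴.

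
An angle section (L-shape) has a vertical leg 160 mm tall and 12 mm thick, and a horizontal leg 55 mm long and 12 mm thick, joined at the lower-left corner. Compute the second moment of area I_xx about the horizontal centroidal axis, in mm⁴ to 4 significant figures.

Break the section into simple shapes (no overlaps), measuring from the bottom-left corner of the bounding box.
Vertical leg: 12 × 160, A = 1 920 mm², y = 80 mm, Ī = 4 096 000 mm⁴.
Horizontal leg (remainder): 43 × 12, A = 516 mm², y = 6 mm, Ī = 6 192 mm⁴.
Centroid: ȳ = ΣA·y / ΣA = 64.3251 mm.
Transfer each piece to the horizontal centroidal axis using Ī + A·d² with d = y − 64.3251:
  vertical leg: d = 15.6749 mm → contributes +4 567 747 mm⁴
  horizontal leg (remainder): d = -58.3251 mm → contributes +1 761 531 mm⁴
Total I = 6 329 279 mm⁴.

I_xx ≈ 6.329 × 10⁶ mm⁴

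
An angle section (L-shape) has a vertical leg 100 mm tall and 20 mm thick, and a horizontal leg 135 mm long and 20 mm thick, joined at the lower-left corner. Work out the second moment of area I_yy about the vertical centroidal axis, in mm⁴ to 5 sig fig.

Split into non-overlapping primitives; take the origin at the lower-left of the bounding box.
Vertical leg: 20 × 100, A = 2 000 mm², x = 10 mm, Ī = 66666.67 mm⁴.
Horizontal leg (remainder): 115 × 20, A = 2 300 mm², x = 77.5 mm, Ī = 2 534 792 mm⁴.
Centroid: x̄ = ΣA·x / ΣA = 46.10465 mm.
Transfer each piece to the vertical centroidal axis using Ī + A·d² with d = x − 46.10465:
  vertical leg: d = -36.10465 mm → contributes +2 673 758 mm⁴
  horizontal leg (remainder): d = 31.39535 mm → contributes +4 801 828 mm⁴
Total I = 7 475 586 mm⁴.

I_yy ≈ 7.4756 × 10⁶ mm⁴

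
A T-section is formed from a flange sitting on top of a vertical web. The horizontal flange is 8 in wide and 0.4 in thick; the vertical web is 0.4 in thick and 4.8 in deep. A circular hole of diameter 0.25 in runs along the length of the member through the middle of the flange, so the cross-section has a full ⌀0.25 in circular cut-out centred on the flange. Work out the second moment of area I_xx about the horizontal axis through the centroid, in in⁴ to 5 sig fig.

I_xx ≈ 11.794 in⁴

Break the section into simple shapes (no overlaps), measuring from the bottom-left corner of the bounding box.
Flange: 8 × 0.4, A = 3.2 in², y = 5 in, Ī = 0.04266667 in⁴.
Web: 0.4 × 4.8, A = 1.92 in², y = 2.4 in, Ī = 3.6864 in⁴.
Hole (subtracted): ⌀0.25, A = 0.04908739 in², y = 5 in, Ī = 0.0001917476 in⁴.
Centroid: ȳ = ΣA·y / ΣA = 4.015562 in.
Transfer each piece to the horizontal axis through the centroid using Ī + A·d² with d = y − 4.015562:
  flange: d = 0.9844382 in → contributes +3.143846 in⁴
  web: d = -1.615562 in → contributes +8.697677 in⁴
  hole: d = 0.9844382 in → contributes −0.04776324 in⁴
Total I = 11.79376 in⁴.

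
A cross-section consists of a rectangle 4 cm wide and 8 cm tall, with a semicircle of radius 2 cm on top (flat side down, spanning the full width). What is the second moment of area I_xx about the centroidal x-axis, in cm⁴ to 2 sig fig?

Treat the section as a set of non-overlapping primitives; coordinates are from the bounding-box lower-left.
Rectangular body: 4 × 8, A = 32 cm², y = 4 cm, Ī = 170.7 cm⁴.
Semicircular cap: semicircle r = 2, A = 6.283 cm², y = 8.849 cm, Ī = 1.756 cm⁴.
Centroid: ȳ = ΣA·y / ΣA = 4.796 cm.
Transfer each piece to the centroidal x-axis using Ī + A·d² with d = y − 4.796:
  rectangular body: d = -0.7958 cm → contributes +190.9 cm⁴
  semicircular cap: d = 4.053 cm → contributes +105 cm⁴
Total I = 295.9 cm⁴.

I_xx ≈ 300 cm⁴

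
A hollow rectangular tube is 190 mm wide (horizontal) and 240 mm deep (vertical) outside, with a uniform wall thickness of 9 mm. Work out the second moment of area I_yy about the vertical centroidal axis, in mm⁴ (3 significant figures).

Decompose the section into non-overlapping parts with the origin at the bottom-left of its bounding rectangle.
Outer rectangle: 190 × 240, A = 45 600 mm², x = 95 mm, Ī = 137 180 000 mm⁴.
Inner void (subtracted): 172 × 222, A = 38 184 mm², x = 95 mm, Ī = 94 136 288 mm⁴.
By symmetry the centroid is at mid-width, x̄ = 95 mm.
All pieces are centred on the vertical centroidal axis, so I = ΣĪ (holes subtracted) = 43 043 712 mm⁴.

I_yy ≈ 4.30 × 10⁷ mm⁴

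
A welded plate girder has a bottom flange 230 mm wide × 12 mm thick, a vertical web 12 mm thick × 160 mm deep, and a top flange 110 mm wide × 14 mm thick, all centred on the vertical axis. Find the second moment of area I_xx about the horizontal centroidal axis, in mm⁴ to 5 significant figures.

Split into non-overlapping primitives; take the origin at the lower-left of the bounding box.
Bottom plate: 230 × 12, A = 2 760 mm², y = 6 mm, Ī = 33 120 mm⁴.
Web plate: 12 × 160, A = 1 920 mm², y = 92 mm, Ī = 4 096 000 mm⁴.
Top plate: 110 × 14, A = 1 540 mm², y = 179 mm, Ī = 25153.33 mm⁴.
Centroid: ȳ = ΣA·y / ΣA = 75.37942 mm.
Transfer each piece to the horizontal centroidal axis using Ī + A·d² with d = y − 75.37942:
  bottom plate: d = -69.37942 mm → contributes +13 318 391 mm⁴
  web plate: d = 16.62058 mm → contributes +4 626 388 mm⁴
  top plate: d = 103.6206 mm → contributes +16 560 479 mm⁴
Total I = 34 505 258 mm⁴.

I_xx ≈ 3.4505 × 10⁷ mm⁴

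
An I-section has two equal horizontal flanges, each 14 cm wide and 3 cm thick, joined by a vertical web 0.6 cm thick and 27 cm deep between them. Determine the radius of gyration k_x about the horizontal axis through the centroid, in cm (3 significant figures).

k_x ≈ 14.1 cm

Split into non-overlapping primitives; take the origin at the lower-left of the bounding box.
Bottom flange: 14 × 3, A = 42 cm², y = 1.5 cm, Ī = 31.5 cm⁴.
Web: 0.6 × 27, A = 16.2 cm², y = 16.5 cm, Ī = 984.15 cm⁴.
Top flange: 14 × 3, A = 42 cm², y = 31.5 cm, Ī = 31.5 cm⁴.
By symmetry the centroid is at mid-height, ȳ = 16.5 cm.
Transfer each piece to the horizontal axis through the centroid using Ī + A·d² with d = y − 16.5:
  bottom flange: d = -15 cm → contributes +9481.5 cm⁴
  web: d = 0 cm → contributes +984.15 cm⁴
  top flange: d = 15 cm → contributes +9481.5 cm⁴
Total I = 19 947 cm⁴.
Radius of gyration: k = √(I/A) = √(19 947 / 100.2) = 14.109 cm.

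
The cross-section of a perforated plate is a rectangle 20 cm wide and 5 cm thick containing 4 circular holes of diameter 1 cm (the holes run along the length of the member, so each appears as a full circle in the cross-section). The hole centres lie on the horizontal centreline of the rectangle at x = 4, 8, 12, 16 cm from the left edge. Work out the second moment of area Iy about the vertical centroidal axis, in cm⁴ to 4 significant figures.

Iy ≈ 3270 cm⁴

Break the section into simple shapes (no overlaps), measuring from the bottom-left corner of the bounding box.
Plate: 20 × 5, A = 100 cm², x = 10 cm, Ī = 3333.33 cm⁴.
Hole 1 (subtracted): ⌀1, A = 0.785398 cm², x = 4 cm, Ī = 0.0490874 cm⁴.
Hole 2 (subtracted): ⌀1, A = 0.785398 cm², x = 8 cm, Ī = 0.0490874 cm⁴.
Hole 3 (subtracted): ⌀1, A = 0.785398 cm², x = 12 cm, Ī = 0.0490874 cm⁴.
Hole 4 (subtracted): ⌀1, A = 0.785398 cm², x = 16 cm, Ī = 0.0490874 cm⁴.
By symmetry the centroid is at mid-width, x̄ = 10 cm.
Transfer each piece to the vertical centroidal axis using Ī + A·d² with d = x − 10:
  plate: d = 0 cm → contributes +3333.33 cm⁴
  hole 1: d = -6 cm → contributes −28.3234 cm⁴
  hole 2: d = -2 cm → contributes −3.19068 cm⁴
  hole 3: d = 2 cm → contributes −3.19068 cm⁴
  hole 4: d = 6 cm → contributes −28.3234 cm⁴
Total I = 3270.31 cm⁴.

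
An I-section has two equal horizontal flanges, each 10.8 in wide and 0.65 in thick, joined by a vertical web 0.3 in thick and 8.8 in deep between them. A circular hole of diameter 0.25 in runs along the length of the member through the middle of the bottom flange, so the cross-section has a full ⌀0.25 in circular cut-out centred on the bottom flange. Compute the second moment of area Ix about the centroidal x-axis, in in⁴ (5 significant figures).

Ix ≈ 329.88 in⁴

Treat the section as a set of non-overlapping primitives; coordinates are from the bounding-box lower-left.
Bottom flange: 10.8 × 0.65, A = 7.02 in², y = 0.325 in, Ī = 0.2471625 in⁴.
Web: 0.3 × 8.8, A = 2.64 in², y = 5.05 in, Ī = 17.0368 in⁴.
Top flange: 10.8 × 0.65, A = 7.02 in², y = 9.775 in, Ī = 0.2471625 in⁴.
Hole (subtracted): ⌀0.25, A = 0.04908739 in², y = 0.325 in, Ī = 0.0001917476 in⁴.
Centroid: ȳ = ΣA·y / ΣA = 5.063946 in.
Transfer each piece to the centroidal x-axis using Ī + A·d² with d = y − 5.063946:
  bottom flange: d = -4.738946 in → contributes +157.8996 in⁴
  web: d = -0.01394619 in → contributes +17.03731 in⁴
  top flange: d = 4.711054 in → contributes +156.0492 in⁴
  hole: d = -4.738946 in → contributes −1.102577 in⁴
Total I = 329.8836 in⁴.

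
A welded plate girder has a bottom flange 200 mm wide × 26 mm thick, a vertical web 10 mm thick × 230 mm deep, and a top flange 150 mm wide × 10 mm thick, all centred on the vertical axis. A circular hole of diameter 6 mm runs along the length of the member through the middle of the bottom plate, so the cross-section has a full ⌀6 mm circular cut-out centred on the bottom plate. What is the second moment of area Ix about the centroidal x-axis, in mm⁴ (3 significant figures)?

Split into non-overlapping primitives; take the origin at the lower-left of the bounding box.
Bottom plate: 200 × 26, A = 5 200 mm², y = 13 mm, Ī = 292 933 mm⁴.
Web plate: 10 × 230, A = 2 300 mm², y = 141 mm, Ī = 10 139 167 mm⁴.
Top plate: 150 × 10, A = 1 500 mm², y = 261 mm, Ī = 12 500 mm⁴.
Hole (subtracted): ⌀6, A = 28.274 mm², y = 13 mm, Ī = 63.617 mm⁴.
Centroid: ȳ = ΣA·y / ΣA = 87.278 mm.
Transfer each piece to the centroidal x-axis using Ī + A·d² with d = y − 87.278:
  bottom plate: d = -74.278 mm → contributes +28 982 326 mm⁴
  web plate: d = 53.722 mm → contributes +16 777 140 mm⁴
  top plate: d = 173.72 mm → contributes +45 281 607 mm⁴
  hole: d = -74.278 mm → contributes −156 059 mm⁴
Total I = 90 885 014 mm⁴.

Ix ≈ 9.09 × 10⁷ mm⁴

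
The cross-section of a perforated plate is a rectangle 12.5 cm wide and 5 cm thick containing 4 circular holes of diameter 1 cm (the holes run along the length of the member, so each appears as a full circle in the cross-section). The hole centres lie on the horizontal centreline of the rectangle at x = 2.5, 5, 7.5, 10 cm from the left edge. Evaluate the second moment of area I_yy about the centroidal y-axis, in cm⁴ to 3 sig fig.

Treat the section as a set of non-overlapping primitives; coordinates are from the bounding-box lower-left.
Plate: 12.5 × 5, A = 62.5 cm², x = 6.25 cm, Ī = 813.8 cm⁴.
Hole 1 (subtracted): ⌀1, A = 0.7854 cm², x = 2.5 cm, Ī = 0.049087 cm⁴.
Hole 2 (subtracted): ⌀1, A = 0.7854 cm², x = 5 cm, Ī = 0.049087 cm⁴.
Hole 3 (subtracted): ⌀1, A = 0.7854 cm², x = 7.5 cm, Ī = 0.049087 cm⁴.
Hole 4 (subtracted): ⌀1, A = 0.7854 cm², x = 10 cm, Ī = 0.049087 cm⁴.
By symmetry the centroid is at mid-width, x̄ = 6.25 cm.
Transfer each piece to the centroidal y-axis using Ī + A·d² with d = x − 6.25:
  plate: d = 0 cm → contributes +813.8 cm⁴
  hole 1: d = -3.75 cm → contributes −11.094 cm⁴
  hole 2: d = -1.25 cm → contributes −1.2763 cm⁴
  hole 3: d = 1.25 cm → contributes −1.2763 cm⁴
  hole 4: d = 3.75 cm → contributes −11.094 cm⁴
Total I = 789.06 cm⁴.

I_yy ≈ 789 cm⁴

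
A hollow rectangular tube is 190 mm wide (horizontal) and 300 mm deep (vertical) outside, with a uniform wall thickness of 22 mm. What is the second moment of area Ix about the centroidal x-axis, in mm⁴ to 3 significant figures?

Break the section into simple shapes (no overlaps), measuring from the bottom-left corner of the bounding box.
Outer rectangle: 190 × 300, A = 57 000 mm², y = 150 mm, Ī = 427 500 000 mm⁴.
Inner void (subtracted): 146 × 256, A = 37 376 mm², y = 150 mm, Ī = 204 122 795 mm⁴.
By symmetry the centroid is at mid-height, ȳ = 150 mm.
All pieces are centred on the centroidal x-axis, so I = ΣĪ (holes subtracted) = 223 377 205 mm⁴.

Ix ≈ 2.23 × 10⁸ mm⁴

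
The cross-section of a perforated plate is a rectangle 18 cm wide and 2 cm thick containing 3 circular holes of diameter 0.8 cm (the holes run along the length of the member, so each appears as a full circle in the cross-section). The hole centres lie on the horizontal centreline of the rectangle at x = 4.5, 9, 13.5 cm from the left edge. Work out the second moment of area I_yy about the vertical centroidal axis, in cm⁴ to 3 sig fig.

I_yy ≈ 952 cm⁴

Decompose the section into non-overlapping parts with the origin at the bottom-left of its bounding rectangle.
Plate: 18 × 2, A = 36 cm², x = 9 cm, Ī = 972 cm⁴.
Hole 1 (subtracted): ⌀0.8, A = 0.50265 cm², x = 4.5 cm, Ī = 0.020106 cm⁴.
Hole 2 (subtracted): ⌀0.8, A = 0.50265 cm², x = 9 cm, Ī = 0.020106 cm⁴.
Hole 3 (subtracted): ⌀0.8, A = 0.50265 cm², x = 13.5 cm, Ī = 0.020106 cm⁴.
By symmetry the centroid is at mid-width, x̄ = 9 cm.
Transfer each piece to the vertical centroidal axis using Ī + A·d² with d = x − 9:
  plate: d = 0 cm → contributes +972 cm⁴
  hole 1: d = -4.5 cm → contributes −10.199 cm⁴
  hole 2: d = 0 cm → contributes −0.020106 cm⁴
  hole 3: d = 4.5 cm → contributes −10.199 cm⁴
Total I = 951.58 cm⁴.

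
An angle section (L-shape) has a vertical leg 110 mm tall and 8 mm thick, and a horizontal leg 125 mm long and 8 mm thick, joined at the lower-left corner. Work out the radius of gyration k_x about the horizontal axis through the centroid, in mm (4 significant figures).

Treat the section as a set of non-overlapping primitives; coordinates are from the bounding-box lower-left.
Vertical leg: 8 × 110, A = 880 mm², y = 55 mm, Ī = 887 333 mm⁴.
Horizontal leg (remainder): 117 × 8, A = 936 mm², y = 4 mm, Ī = 4 992 mm⁴.
Centroid: ȳ = ΣA·y / ΣA = 28.7137 mm.
Transfer each piece to the horizontal axis through the centroid using Ī + A·d² with d = y − 28.7137:
  vertical leg: d = 26.2863 mm → contributes +1 495 389 mm⁴
  horizontal leg (remainder): d = -24.7137 mm → contributes +576 668 mm⁴
Total I = 2 072 056 mm⁴.
Radius of gyration: k = √(I/A) = √(2 072 056 / 1 816) = 33.7787 mm.

k_x ≈ 33.78 mm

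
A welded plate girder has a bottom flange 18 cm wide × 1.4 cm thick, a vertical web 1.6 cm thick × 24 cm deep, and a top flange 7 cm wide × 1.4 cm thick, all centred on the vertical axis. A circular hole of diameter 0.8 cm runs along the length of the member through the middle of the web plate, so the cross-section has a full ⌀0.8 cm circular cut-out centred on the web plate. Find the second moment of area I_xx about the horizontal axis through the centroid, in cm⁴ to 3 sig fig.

Split into non-overlapping primitives; take the origin at the lower-left of the bounding box.
Bottom plate: 18 × 1.4, A = 25.2 cm², y = 0.7 cm, Ī = 4.116 cm⁴.
Web plate: 1.6 × 24, A = 38.4 cm², y = 13.4 cm, Ī = 1843.2 cm⁴.
Top plate: 7 × 1.4, A = 9.8 cm², y = 26.1 cm, Ī = 1.6007 cm⁴.
Hole (subtracted): ⌀0.8, A = 0.50265 cm², y = 13.4 cm, Ī = 0.020106 cm⁴.
Centroid: ȳ = ΣA·y / ΣA = 10.717 cm.
Transfer each piece to the horizontal axis through the centroid using Ī + A·d² with d = y − 10.717:
  bottom plate: d = -10.017 cm → contributes +2532.7 cm⁴
  web plate: d = 2.683 cm → contributes +2119.6 cm⁴
  top plate: d = 15.383 cm → contributes +2320.6 cm⁴
  hole: d = 2.683 cm → contributes −3.6383 cm⁴
Total I = 6969.3 cm⁴.

I_xx ≈ 6970 cm⁴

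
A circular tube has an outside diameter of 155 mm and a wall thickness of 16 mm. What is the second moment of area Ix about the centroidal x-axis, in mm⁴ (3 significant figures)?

Split into non-overlapping primitives; take the origin at the lower-left of the bounding box.
Outer circle: ⌀155, A = 18 869 mm², y = 77.5 mm, Ī = 28 333 269 mm⁴.
Bore (subtracted): ⌀123, A = 11 882 mm², y = 77.5 mm, Ī = 11 235 447 mm⁴.
By symmetry the centroid is at mid-height, ȳ = 77.5 mm.
All pieces are centred on the centroidal x-axis, so I = ΣĪ (holes subtracted) = 17 097 823 mm⁴.

Ix ≈ 1.71 × 10⁷ mm⁴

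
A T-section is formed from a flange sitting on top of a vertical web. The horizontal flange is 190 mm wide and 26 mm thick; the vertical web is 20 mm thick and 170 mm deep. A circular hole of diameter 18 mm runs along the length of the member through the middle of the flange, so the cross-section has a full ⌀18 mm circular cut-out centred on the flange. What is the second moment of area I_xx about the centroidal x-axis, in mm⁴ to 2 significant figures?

I_xx ≈ 2.7 × 10⁷ mm⁴

Treat the section as a set of non-overlapping primitives; coordinates are from the bounding-box lower-left.
Flange: 190 × 26, A = 4 940 mm², y = 183 mm, Ī = 278 287 mm⁴.
Web: 20 × 170, A = 3 400 mm², y = 85 mm, Ī = 8 188 333 mm⁴.
Hole (subtracted): ⌀18, A = 254.5 mm², y = 183 mm, Ī = 5 153 mm⁴.
Centroid: ȳ = ΣA·y / ΣA = 141.8 mm.
Transfer each piece to the centroidal x-axis using Ī + A·d² with d = y − 141.8:
  flange: d = 41.21 mm → contributes +8 667 473 mm⁴
  web: d = -56.79 mm → contributes +19 153 913 mm⁴
  hole: d = 41.21 mm → contributes −437 296 mm⁴
Total I = 27 384 090 mm⁴.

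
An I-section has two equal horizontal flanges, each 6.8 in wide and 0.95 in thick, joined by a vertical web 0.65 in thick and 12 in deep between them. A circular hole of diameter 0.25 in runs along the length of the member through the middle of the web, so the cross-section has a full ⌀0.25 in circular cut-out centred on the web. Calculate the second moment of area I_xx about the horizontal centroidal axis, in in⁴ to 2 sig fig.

I_xx ≈ 640 in⁴

Break the section into simple shapes (no overlaps), measuring from the bottom-left corner of the bounding box.
Bottom flange: 6.8 × 0.95, A = 6.46 in², y = 0.475 in, Ī = 0.4858 in⁴.
Web: 0.65 × 12, A = 7.8 in², y = 6.95 in, Ī = 93.6 in⁴.
Top flange: 6.8 × 0.95, A = 6.46 in², y = 13.43 in, Ī = 0.4858 in⁴.
Hole (subtracted): ⌀0.25, A = 0.04909 in², y = 6.95 in, Ī = 0.0001917 in⁴.
By symmetry the centroid is at mid-height, ȳ = 6.95 in.
Transfer each piece to the horizontal centroidal axis using Ī + A·d² with d = y − 6.95:
  bottom flange: d = -6.475 in → contributes +271.3 in⁴
  web: d = 0 in → contributes +93.6 in⁴
  top flange: d = 6.475 in → contributes +271.3 in⁴
  hole: d = 0 in → contributes −0.0001917 in⁴
Total I = 636.3 in⁴.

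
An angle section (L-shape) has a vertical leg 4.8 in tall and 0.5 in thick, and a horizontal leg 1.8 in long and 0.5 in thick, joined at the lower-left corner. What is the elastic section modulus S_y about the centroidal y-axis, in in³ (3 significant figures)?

Treat the section as a set of non-overlapping primitives; coordinates are from the bounding-box lower-left.
Vertical leg: 0.5 × 4.8, A = 2.4 in², x = 0.25 in, Ī = 0.05 in⁴.
Horizontal leg (remainder): 1.3 × 0.5, A = 0.65 in², x = 1.15 in, Ī = 0.091542 in⁴.
Centroid: x̄ = ΣA·x / ΣA = 0.4418 in.
Transfer each piece to the centroidal y-axis using Ī + A·d² with d = x − 0.4418:
  vertical leg: d = -0.1918 in → contributes +0.13829 in⁴
  horizontal leg (remainder): d = 0.7082 in → contributes +0.41754 in⁴
Total I = 0.55584 in⁴.
Extreme fibre distance c = 1.3582 in; S = I/c = 0.40925 in³.

S_y ≈ 0.409 in³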